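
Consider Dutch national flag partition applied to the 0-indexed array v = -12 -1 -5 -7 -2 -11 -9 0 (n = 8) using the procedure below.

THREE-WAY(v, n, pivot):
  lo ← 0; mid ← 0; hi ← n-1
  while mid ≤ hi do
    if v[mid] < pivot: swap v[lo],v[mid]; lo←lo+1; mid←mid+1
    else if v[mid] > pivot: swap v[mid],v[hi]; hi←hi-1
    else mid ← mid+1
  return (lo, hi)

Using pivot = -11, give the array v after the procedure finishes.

pivot = -11; lo=0, mid=0, hi=7
v[mid]=-12<-11: swap v[0],v[0]; lo=1,mid=1 → -12 -1 -5 -7 -2 -11 -9 0
v[mid]=-1>-11: swap v[1],v[7]; hi=6 → -12 0 -5 -7 -2 -11 -9 -1
v[mid]=0>-11: swap v[1],v[6]; hi=5 → -12 -9 -5 -7 -2 -11 0 -1
v[mid]=-9>-11: swap v[1],v[5]; hi=4 → -12 -11 -5 -7 -2 -9 0 -1
v[mid]=-11=-11: mid=2
v[mid]=-5>-11: swap v[2],v[4]; hi=3 → -12 -11 -2 -7 -5 -9 0 -1
v[mid]=-2>-11: swap v[2],v[3]; hi=2 → -12 -11 -7 -2 -5 -9 0 -1
v[mid]=-7>-11: swap v[2],v[2]; hi=1 → -12 -11 -7 -2 -5 -9 0 -1
end: lo=1, hi=1; v = -12 -11 -7 -2 -5 -9 0 -1

-12 -11 -7 -2 -5 -9 0 -1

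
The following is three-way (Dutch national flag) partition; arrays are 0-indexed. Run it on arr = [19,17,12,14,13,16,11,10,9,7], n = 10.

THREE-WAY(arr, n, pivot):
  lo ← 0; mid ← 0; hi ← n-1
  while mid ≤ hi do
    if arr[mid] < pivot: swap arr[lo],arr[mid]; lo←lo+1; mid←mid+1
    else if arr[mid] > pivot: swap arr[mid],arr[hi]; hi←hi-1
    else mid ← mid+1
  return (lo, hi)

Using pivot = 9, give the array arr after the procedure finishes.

lo=0 mid=0 hi=9
19>9: swap(0,9), hi=8 ⇒ [7,17,12,14,13,16,11,10,9,19]
7<9: swap(0,0), lo=1 mid=1 ⇒ [7,17,12,14,13,16,11,10,9,19]
17>9: swap(1,8), hi=7 ⇒ [7,9,12,14,13,16,11,10,17,19]
9=9: mid=2
12>9: swap(2,7), hi=6 ⇒ [7,9,10,14,13,16,11,12,17,19]
10>9: swap(2,6), hi=5 ⇒ [7,9,11,14,13,16,10,12,17,19]
11>9: swap(2,5), hi=4 ⇒ [7,9,16,14,13,11,10,12,17,19]
16>9: swap(2,4), hi=3 ⇒ [7,9,13,14,16,11,10,12,17,19]
13>9: swap(2,3), hi=2 ⇒ [7,9,14,13,16,11,10,12,17,19]
14>9: swap(2,2), hi=1 ⇒ [7,9,14,13,16,11,10,12,17,19]
done. lo=1 hi=1; arr=[7,9,14,13,16,11,10,12,17,19]

[7,9,14,13,16,11,10,12,17,19]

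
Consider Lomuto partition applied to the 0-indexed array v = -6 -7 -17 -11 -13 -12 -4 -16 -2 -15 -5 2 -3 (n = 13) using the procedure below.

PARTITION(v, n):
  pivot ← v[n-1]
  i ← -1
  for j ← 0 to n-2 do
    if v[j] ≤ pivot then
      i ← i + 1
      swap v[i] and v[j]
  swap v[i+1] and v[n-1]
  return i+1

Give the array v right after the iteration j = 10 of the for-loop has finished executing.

-6 -7 -17 -11 -13 -12 -4 -16 -15 -5 -2 2 -3

pivot = v[12] = -3; i = -1
j=0: v[0]=-6 ≤ -3 → i=0, swap v[0],v[0] (no change) → -6 -7 -17 -11 -13 -12 -4 -16 -2 -15 -5 2 -3
j=1: v[1]=-7 ≤ -3 → i=1, swap v[1],v[1] (no change) → -6 -7 -17 -11 -13 -12 -4 -16 -2 -15 -5 2 -3
j=2: v[2]=-17 ≤ -3 → i=2, swap v[2],v[2] (no change) → -6 -7 -17 -11 -13 -12 -4 -16 -2 -15 -5 2 -3
j=3: v[3]=-11 ≤ -3 → i=3, swap v[3],v[3] (no change) → -6 -7 -17 -11 -13 -12 -4 -16 -2 -15 -5 2 -3
j=4: v[4]=-13 ≤ -3 → i=4, swap v[4],v[4] (no change) → -6 -7 -17 -11 -13 -12 -4 -16 -2 -15 -5 2 -3
j=5: v[5]=-12 ≤ -3 → i=5, swap v[5],v[5] (no change) → -6 -7 -17 -11 -13 -12 -4 -16 -2 -15 -5 2 -3
j=6: v[6]=-4 ≤ -3 → i=6, swap v[6],v[6] (no change) → -6 -7 -17 -11 -13 -12 -4 -16 -2 -15 -5 2 -3
j=7: v[7]=-16 ≤ -3 → i=7, swap v[7],v[7] (no change) → -6 -7 -17 -11 -13 -12 -4 -16 -2 -15 -5 2 -3
j=8: v[8]=-2 > -3 → no swap
j=9: v[9]=-15 ≤ -3 → i=8, swap v[8],v[9] → -6 -7 -17 -11 -13 -12 -4 -16 -15 -2 -5 2 -3
j=10: v[10]=-5 ≤ -3 → i=9, swap v[9],v[10] → -6 -7 -17 -11 -13 -12 -4 -16 -15 -5 -2 2 -3
(after j=10) v = -6 -7 -17 -11 -13 -12 -4 -16 -15 -5 -2 2 -3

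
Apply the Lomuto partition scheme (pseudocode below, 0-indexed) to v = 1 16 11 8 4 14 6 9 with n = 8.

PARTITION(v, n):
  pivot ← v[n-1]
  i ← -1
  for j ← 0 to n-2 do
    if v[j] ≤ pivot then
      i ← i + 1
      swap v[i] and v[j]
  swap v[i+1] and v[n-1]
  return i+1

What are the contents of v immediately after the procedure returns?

1 8 4 6 9 14 16 11

pivot=9, i=-1
j=0: 1≤9, i=0, swap(0,0) ⇒ 1 16 11 8 4 14 6 9
j=1: 16>9, skip
j=2: 11>9, skip
j=3: 8≤9, i=1, swap(1,3) ⇒ 1 8 11 16 4 14 6 9
j=4: 4≤9, i=2, swap(2,4) ⇒ 1 8 4 16 11 14 6 9
j=5: 14>9, skip
j=6: 6≤9, i=3, swap(3,6) ⇒ 1 8 4 6 11 14 16 9
swap(4,7) ⇒ 1 8 4 6 9 14 16 11; return 4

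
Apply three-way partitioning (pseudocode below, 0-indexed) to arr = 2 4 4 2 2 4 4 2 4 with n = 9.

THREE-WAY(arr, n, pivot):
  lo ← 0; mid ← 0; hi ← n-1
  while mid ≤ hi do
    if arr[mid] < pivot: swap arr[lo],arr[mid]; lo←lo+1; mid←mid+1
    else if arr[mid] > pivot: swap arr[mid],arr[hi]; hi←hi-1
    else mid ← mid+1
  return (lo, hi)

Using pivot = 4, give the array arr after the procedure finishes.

2 2 2 2 4 4 4 4 4

lo=0 mid=0 hi=8
2<4: swap(0,0), lo=1 mid=1 ⇒ 2 4 4 2 2 4 4 2 4
4=4: mid=2
4=4: mid=3
2<4: swap(1,3), lo=2 mid=4 ⇒ 2 2 4 4 2 4 4 2 4
2<4: swap(2,4), lo=3 mid=5 ⇒ 2 2 2 4 4 4 4 2 4
4=4: mid=6
4=4: mid=7
2<4: swap(3,7), lo=4 mid=8 ⇒ 2 2 2 2 4 4 4 4 4
4=4: mid=9
done. lo=4 hi=8; arr=2 2 2 2 4 4 4 4 4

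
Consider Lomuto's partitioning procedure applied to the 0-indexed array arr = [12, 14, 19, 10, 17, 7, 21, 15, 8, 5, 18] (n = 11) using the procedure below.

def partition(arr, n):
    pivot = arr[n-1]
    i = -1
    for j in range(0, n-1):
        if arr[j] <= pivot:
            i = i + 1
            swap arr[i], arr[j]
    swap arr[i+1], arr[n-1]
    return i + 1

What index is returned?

pivot = arr[10] = 18; i = -1
j=0: arr[0]=12 ≤ 18 → i=0, swap arr[0],arr[0] (no change) → [12, 14, 19, 10, 17, 7, 21, 15, 8, 5, 18]
j=1: arr[1]=14 ≤ 18 → i=1, swap arr[1],arr[1] (no change) → [12, 14, 19, 10, 17, 7, 21, 15, 8, 5, 18]
j=2: arr[2]=19 > 18 → no swap
j=3: arr[3]=10 ≤ 18 → i=2, swap arr[2],arr[3] → [12, 14, 10, 19, 17, 7, 21, 15, 8, 5, 18]
j=4: arr[4]=17 ≤ 18 → i=3, swap arr[3],arr[4] → [12, 14, 10, 17, 19, 7, 21, 15, 8, 5, 18]
j=5: arr[5]=7 ≤ 18 → i=4, swap arr[4],arr[5] → [12, 14, 10, 17, 7, 19, 21, 15, 8, 5, 18]
j=6: arr[6]=21 > 18 → no swap
j=7: arr[7]=15 ≤ 18 → i=5, swap arr[5],arr[7] → [12, 14, 10, 17, 7, 15, 21, 19, 8, 5, 18]
j=8: arr[8]=8 ≤ 18 → i=6, swap arr[6],arr[8] → [12, 14, 10, 17, 7, 15, 8, 19, 21, 5, 18]
j=9: arr[9]=5 ≤ 18 → i=7, swap arr[7],arr[9] → [12, 14, 10, 17, 7, 15, 8, 5, 21, 19, 18]
final swap arr[8],arr[10] → [12, 14, 10, 17, 7, 15, 8, 5, 18, 19, 21]; return 8

8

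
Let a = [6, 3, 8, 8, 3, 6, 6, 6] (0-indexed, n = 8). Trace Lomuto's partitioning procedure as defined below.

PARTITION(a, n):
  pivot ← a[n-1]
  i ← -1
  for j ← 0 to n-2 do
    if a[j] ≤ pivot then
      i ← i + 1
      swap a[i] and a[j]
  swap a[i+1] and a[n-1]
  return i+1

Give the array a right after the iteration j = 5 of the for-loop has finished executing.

[6, 3, 3, 6, 8, 8, 6, 6]

pivot = a[7] = 6; i = -1
j=0: a[0]=6 ≤ 6 → i=0, swap a[0],a[0] (no change) → [6, 3, 8, 8, 3, 6, 6, 6]
j=1: a[1]=3 ≤ 6 → i=1, swap a[1],a[1] (no change) → [6, 3, 8, 8, 3, 6, 6, 6]
j=2: a[2]=8 > 6 → no swap
j=3: a[3]=8 > 6 → no swap
j=4: a[4]=3 ≤ 6 → i=2, swap a[2],a[4] → [6, 3, 3, 8, 8, 6, 6, 6]
j=5: a[5]=6 ≤ 6 → i=3, swap a[3],a[5] → [6, 3, 3, 6, 8, 8, 6, 6]
(after j=5) a = [6, 3, 3, 6, 8, 8, 6, 6]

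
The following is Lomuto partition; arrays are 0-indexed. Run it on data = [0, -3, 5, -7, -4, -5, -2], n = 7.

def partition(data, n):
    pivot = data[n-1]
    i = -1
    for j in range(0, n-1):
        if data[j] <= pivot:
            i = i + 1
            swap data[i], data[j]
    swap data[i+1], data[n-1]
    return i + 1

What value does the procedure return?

pivot=-2, i=-1
j=0: 0>-2, skip
j=1: -3≤-2, i=0, swap(0,1) ⇒ [-3, 0, 5, -7, -4, -5, -2]
j=2: 5>-2, skip
j=3: -7≤-2, i=1, swap(1,3) ⇒ [-3, -7, 5, 0, -4, -5, -2]
j=4: -4≤-2, i=2, swap(2,4) ⇒ [-3, -7, -4, 0, 5, -5, -2]
j=5: -5≤-2, i=3, swap(3,5) ⇒ [-3, -7, -4, -5, 5, 0, -2]
swap(4,6) ⇒ [-3, -7, -4, -5, -2, 0, 5]; return 4

4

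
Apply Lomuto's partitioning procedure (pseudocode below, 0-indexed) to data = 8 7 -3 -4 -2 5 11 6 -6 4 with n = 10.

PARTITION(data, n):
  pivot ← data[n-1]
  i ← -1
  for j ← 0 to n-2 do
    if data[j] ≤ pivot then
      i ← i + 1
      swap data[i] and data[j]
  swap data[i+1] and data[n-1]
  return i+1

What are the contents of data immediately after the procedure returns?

pivot=4, i=-1
j=0: 8>4, skip
j=1: 7>4, skip
j=2: -3≤4, i=0, swap(0,2) ⇒ -3 7 8 -4 -2 5 11 6 -6 4
j=3: -4≤4, i=1, swap(1,3) ⇒ -3 -4 8 7 -2 5 11 6 -6 4
j=4: -2≤4, i=2, swap(2,4) ⇒ -3 -4 -2 7 8 5 11 6 -6 4
j=5: 5>4, skip
j=6: 11>4, skip
j=7: 6>4, skip
j=8: -6≤4, i=3, swap(3,8) ⇒ -3 -4 -2 -6 8 5 11 6 7 4
swap(4,9) ⇒ -3 -4 -2 -6 4 5 11 6 7 8; return 4

-3 -4 -2 -6 4 5 11 6 7 8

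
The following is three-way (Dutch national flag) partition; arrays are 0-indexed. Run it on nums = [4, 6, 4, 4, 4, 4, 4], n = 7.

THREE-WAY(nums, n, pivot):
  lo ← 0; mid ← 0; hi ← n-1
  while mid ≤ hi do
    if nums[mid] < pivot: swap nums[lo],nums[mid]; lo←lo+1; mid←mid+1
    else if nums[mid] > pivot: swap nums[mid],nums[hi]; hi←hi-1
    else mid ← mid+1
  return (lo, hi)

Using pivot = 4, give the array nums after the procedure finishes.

pivot = 4; lo=0, mid=0, hi=6
nums[mid]=4=4: mid=1
nums[mid]=6>4: swap nums[1],nums[6]; hi=5 → [4, 4, 4, 4, 4, 4, 6]
nums[mid]=4=4: mid=2
nums[mid]=4=4: mid=3
nums[mid]=4=4: mid=4
nums[mid]=4=4: mid=5
nums[mid]=4=4: mid=6
end: lo=0, hi=5; nums = [4, 4, 4, 4, 4, 4, 6]

[4, 4, 4, 4, 4, 4, 6]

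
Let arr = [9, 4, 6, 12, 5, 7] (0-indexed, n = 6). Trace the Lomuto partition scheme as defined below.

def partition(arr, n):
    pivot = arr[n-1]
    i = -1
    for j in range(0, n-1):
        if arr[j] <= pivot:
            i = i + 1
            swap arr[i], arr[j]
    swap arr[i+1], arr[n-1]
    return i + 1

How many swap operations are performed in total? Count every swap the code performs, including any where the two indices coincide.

4

pivot = arr[5] = 7; i = -1
j=0: arr[0]=9 > 7 → no swap
j=1: arr[1]=4 ≤ 7 → i=0, swap arr[0],arr[1] → [4, 9, 6, 12, 5, 7]
j=2: arr[2]=6 ≤ 7 → i=1, swap arr[1],arr[2] → [4, 6, 9, 12, 5, 7]
j=3: arr[3]=12 > 7 → no swap
j=4: arr[4]=5 ≤ 7 → i=2, swap arr[2],arr[4] → [4, 6, 5, 12, 9, 7]
final swap arr[3],arr[5] → [4, 6, 5, 7, 9, 12]; return 3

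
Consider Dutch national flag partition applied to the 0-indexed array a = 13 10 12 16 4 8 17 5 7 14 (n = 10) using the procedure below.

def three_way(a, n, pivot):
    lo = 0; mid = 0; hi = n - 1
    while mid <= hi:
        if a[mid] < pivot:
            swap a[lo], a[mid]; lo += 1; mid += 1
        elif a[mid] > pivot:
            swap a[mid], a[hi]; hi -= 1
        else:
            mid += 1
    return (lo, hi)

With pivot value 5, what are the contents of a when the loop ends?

4 5 16 12 8 17 10 7 14 13

pivot = 5; lo=0, mid=0, hi=9
a[mid]=13>5: swap a[0],a[9]; hi=8 → 14 10 12 16 4 8 17 5 7 13
a[mid]=14>5: swap a[0],a[8]; hi=7 → 7 10 12 16 4 8 17 5 14 13
a[mid]=7>5: swap a[0],a[7]; hi=6 → 5 10 12 16 4 8 17 7 14 13
a[mid]=5=5: mid=1
a[mid]=10>5: swap a[1],a[6]; hi=5 → 5 17 12 16 4 8 10 7 14 13
a[mid]=17>5: swap a[1],a[5]; hi=4 → 5 8 12 16 4 17 10 7 14 13
a[mid]=8>5: swap a[1],a[4]; hi=3 → 5 4 12 16 8 17 10 7 14 13
a[mid]=4<5: swap a[0],a[1]; lo=1,mid=2 → 4 5 12 16 8 17 10 7 14 13
a[mid]=12>5: swap a[2],a[3]; hi=2 → 4 5 16 12 8 17 10 7 14 13
a[mid]=16>5: swap a[2],a[2]; hi=1 → 4 5 16 12 8 17 10 7 14 13
end: lo=1, hi=1; a = 4 5 16 12 8 17 10 7 14 13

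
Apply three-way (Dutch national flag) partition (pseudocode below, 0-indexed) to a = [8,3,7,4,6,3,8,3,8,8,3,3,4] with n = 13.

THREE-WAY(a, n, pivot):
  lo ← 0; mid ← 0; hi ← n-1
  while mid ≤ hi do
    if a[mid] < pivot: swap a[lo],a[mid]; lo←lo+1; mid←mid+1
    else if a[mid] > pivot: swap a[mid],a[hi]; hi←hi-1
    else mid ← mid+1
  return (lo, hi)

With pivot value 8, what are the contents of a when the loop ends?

lo=0 mid=0 hi=12
8=8: mid=1
3<8: swap(0,1), lo=1 mid=2 ⇒ [3,8,7,4,6,3,8,3,8,8,3,3,4]
7<8: swap(1,2), lo=2 mid=3 ⇒ [3,7,8,4,6,3,8,3,8,8,3,3,4]
4<8: swap(2,3), lo=3 mid=4 ⇒ [3,7,4,8,6,3,8,3,8,8,3,3,4]
6<8: swap(3,4), lo=4 mid=5 ⇒ [3,7,4,6,8,3,8,3,8,8,3,3,4]
3<8: swap(4,5), lo=5 mid=6 ⇒ [3,7,4,6,3,8,8,3,8,8,3,3,4]
8=8: mid=7
3<8: swap(5,7), lo=6 mid=8 ⇒ [3,7,4,6,3,3,8,8,8,8,3,3,4]
8=8: mid=9
8=8: mid=10
3<8: swap(6,10), lo=7 mid=11 ⇒ [3,7,4,6,3,3,3,8,8,8,8,3,4]
3<8: swap(7,11), lo=8 mid=12 ⇒ [3,7,4,6,3,3,3,3,8,8,8,8,4]
4<8: swap(8,12), lo=9 mid=13 ⇒ [3,7,4,6,3,3,3,3,4,8,8,8,8]
done. lo=9 hi=12; a=[3,7,4,6,3,3,3,3,4,8,8,8,8]

[3,7,4,6,3,3,3,3,4,8,8,8,8]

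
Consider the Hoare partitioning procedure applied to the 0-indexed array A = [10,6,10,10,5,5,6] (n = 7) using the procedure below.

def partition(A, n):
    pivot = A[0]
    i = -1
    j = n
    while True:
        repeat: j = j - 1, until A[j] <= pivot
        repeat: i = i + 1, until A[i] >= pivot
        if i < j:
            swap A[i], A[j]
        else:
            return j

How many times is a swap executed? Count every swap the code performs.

3

pivot = A[0] = 10; i = -1, j = 7
j→6 (A[6]=6≤10), i→0 (A[0]=10≥10); i<j, swap → [6,6,10,10,5,5,10]
j→5 (A[5]=5≤10), i→2 (A[2]=10≥10); i<j, swap → [6,6,5,10,5,10,10]
j→4 (A[4]=5≤10), i→3 (A[3]=10≥10); i<j, swap → [6,6,5,5,10,10,10]
j→3, i→4; i≥j, return j=3. A = [6,6,5,5,10,10,10]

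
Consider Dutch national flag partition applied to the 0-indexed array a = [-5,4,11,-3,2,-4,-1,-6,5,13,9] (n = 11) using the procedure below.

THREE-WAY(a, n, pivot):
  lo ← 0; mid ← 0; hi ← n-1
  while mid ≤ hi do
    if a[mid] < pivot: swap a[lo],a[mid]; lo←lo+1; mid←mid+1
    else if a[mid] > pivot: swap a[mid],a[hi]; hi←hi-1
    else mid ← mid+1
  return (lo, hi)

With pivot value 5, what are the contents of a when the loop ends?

[-5,4,-3,2,-4,-1,-6,5,13,9,11]

lo=0 mid=0 hi=10
-5<5: swap(0,0), lo=1 mid=1 ⇒ [-5,4,11,-3,2,-4,-1,-6,5,13,9]
4<5: swap(1,1), lo=2 mid=2 ⇒ [-5,4,11,-3,2,-4,-1,-6,5,13,9]
11>5: swap(2,10), hi=9 ⇒ [-5,4,9,-3,2,-4,-1,-6,5,13,11]
9>5: swap(2,9), hi=8 ⇒ [-5,4,13,-3,2,-4,-1,-6,5,9,11]
13>5: swap(2,8), hi=7 ⇒ [-5,4,5,-3,2,-4,-1,-6,13,9,11]
5=5: mid=3
-3<5: swap(2,3), lo=3 mid=4 ⇒ [-5,4,-3,5,2,-4,-1,-6,13,9,11]
2<5: swap(3,4), lo=4 mid=5 ⇒ [-5,4,-3,2,5,-4,-1,-6,13,9,11]
-4<5: swap(4,5), lo=5 mid=6 ⇒ [-5,4,-3,2,-4,5,-1,-6,13,9,11]
-1<5: swap(5,6), lo=6 mid=7 ⇒ [-5,4,-3,2,-4,-1,5,-6,13,9,11]
-6<5: swap(6,7), lo=7 mid=8 ⇒ [-5,4,-3,2,-4,-1,-6,5,13,9,11]
done. lo=7 hi=7; a=[-5,4,-3,2,-4,-1,-6,5,13,9,11]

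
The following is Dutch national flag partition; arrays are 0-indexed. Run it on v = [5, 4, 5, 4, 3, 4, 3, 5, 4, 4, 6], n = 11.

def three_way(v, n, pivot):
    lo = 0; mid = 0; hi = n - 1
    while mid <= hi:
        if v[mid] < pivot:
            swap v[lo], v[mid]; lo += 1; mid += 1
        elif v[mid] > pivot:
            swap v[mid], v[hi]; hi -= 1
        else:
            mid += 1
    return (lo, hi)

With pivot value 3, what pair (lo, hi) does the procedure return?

pivot = 3; lo=0, mid=0, hi=10
v[mid]=5>3: swap v[0],v[10]; hi=9 → [6, 4, 5, 4, 3, 4, 3, 5, 4, 4, 5]
v[mid]=6>3: swap v[0],v[9]; hi=8 → [4, 4, 5, 4, 3, 4, 3, 5, 4, 6, 5]
v[mid]=4>3: swap v[0],v[8]; hi=7 → [4, 4, 5, 4, 3, 4, 3, 5, 4, 6, 5]
v[mid]=4>3: swap v[0],v[7]; hi=6 → [5, 4, 5, 4, 3, 4, 3, 4, 4, 6, 5]
v[mid]=5>3: swap v[0],v[6]; hi=5 → [3, 4, 5, 4, 3, 4, 5, 4, 4, 6, 5]
v[mid]=3=3: mid=1
v[mid]=4>3: swap v[1],v[5]; hi=4 → [3, 4, 5, 4, 3, 4, 5, 4, 4, 6, 5]
v[mid]=4>3: swap v[1],v[4]; hi=3 → [3, 3, 5, 4, 4, 4, 5, 4, 4, 6, 5]
v[mid]=3=3: mid=2
v[mid]=5>3: swap v[2],v[3]; hi=2 → [3, 3, 4, 5, 4, 4, 5, 4, 4, 6, 5]
v[mid]=4>3: swap v[2],v[2]; hi=1 → [3, 3, 4, 5, 4, 4, 5, 4, 4, 6, 5]
end: lo=0, hi=1; v = [3, 3, 4, 5, 4, 4, 5, 4, 4, 6, 5]

(0, 1)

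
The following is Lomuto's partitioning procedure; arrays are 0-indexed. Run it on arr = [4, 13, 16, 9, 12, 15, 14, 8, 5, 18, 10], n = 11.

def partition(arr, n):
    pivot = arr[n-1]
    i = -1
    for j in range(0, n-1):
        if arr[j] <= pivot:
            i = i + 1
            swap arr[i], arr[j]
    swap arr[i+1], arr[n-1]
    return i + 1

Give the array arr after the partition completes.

[4, 9, 8, 5, 10, 15, 14, 16, 13, 18, 12]

pivot=10, i=-1
j=0: 4≤10, i=0, swap(0,0) ⇒ [4, 13, 16, 9, 12, 15, 14, 8, 5, 18, 10]
j=1: 13>10, skip
j=2: 16>10, skip
j=3: 9≤10, i=1, swap(1,3) ⇒ [4, 9, 16, 13, 12, 15, 14, 8, 5, 18, 10]
j=4: 12>10, skip
j=5: 15>10, skip
j=6: 14>10, skip
j=7: 8≤10, i=2, swap(2,7) ⇒ [4, 9, 8, 13, 12, 15, 14, 16, 5, 18, 10]
j=8: 5≤10, i=3, swap(3,8) ⇒ [4, 9, 8, 5, 12, 15, 14, 16, 13, 18, 10]
j=9: 18>10, skip
swap(4,10) ⇒ [4, 9, 8, 5, 10, 15, 14, 16, 13, 18, 12]; return 4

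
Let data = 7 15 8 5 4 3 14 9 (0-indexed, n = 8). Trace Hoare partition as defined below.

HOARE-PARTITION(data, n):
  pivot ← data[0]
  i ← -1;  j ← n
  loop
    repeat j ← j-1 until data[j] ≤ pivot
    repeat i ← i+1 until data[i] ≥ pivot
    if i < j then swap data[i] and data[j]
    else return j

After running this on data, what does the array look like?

3 4 5 8 15 7 14 9

pivot = data[0] = 7; i = -1, j = 8
j→5 (data[5]=3≤7), i→0 (data[0]=7≥7); i<j, swap → 3 15 8 5 4 7 14 9
j→4 (data[4]=4≤7), i→1 (data[1]=15≥7); i<j, swap → 3 4 8 5 15 7 14 9
j→3 (data[3]=5≤7), i→2 (data[2]=8≥7); i<j, swap → 3 4 5 8 15 7 14 9
j→2, i→3; i≥j, return j=2. data = 3 4 5 8 15 7 14 9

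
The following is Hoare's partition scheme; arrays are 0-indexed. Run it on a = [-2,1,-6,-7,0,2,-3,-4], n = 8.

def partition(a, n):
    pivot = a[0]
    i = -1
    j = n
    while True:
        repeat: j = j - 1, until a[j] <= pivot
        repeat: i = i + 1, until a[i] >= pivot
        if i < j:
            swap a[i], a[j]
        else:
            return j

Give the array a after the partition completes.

pivot=-2
j stops at 7 (-4), i stops at 0 (-2); swap ⇒ [-4,1,-6,-7,0,2,-3,-2]
j stops at 6 (-3), i stops at 1 (1); swap ⇒ [-4,-3,-6,-7,0,2,1,-2]
j stops at 3, i stops at 4; i≥j ⇒ return 3. a=[-4,-3,-6,-7,0,2,1,-2]

[-4,-3,-6,-7,0,2,1,-2]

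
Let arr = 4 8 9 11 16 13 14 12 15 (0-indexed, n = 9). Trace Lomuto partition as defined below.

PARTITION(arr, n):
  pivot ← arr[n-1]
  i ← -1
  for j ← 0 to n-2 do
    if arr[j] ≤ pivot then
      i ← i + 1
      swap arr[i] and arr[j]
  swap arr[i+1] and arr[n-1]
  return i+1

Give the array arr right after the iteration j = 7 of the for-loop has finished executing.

pivot=15, i=-1
j=0: 4≤15, i=0, swap(0,0) ⇒ 4 8 9 11 16 13 14 12 15
j=1: 8≤15, i=1, swap(1,1) ⇒ 4 8 9 11 16 13 14 12 15
j=2: 9≤15, i=2, swap(2,2) ⇒ 4 8 9 11 16 13 14 12 15
j=3: 11≤15, i=3, swap(3,3) ⇒ 4 8 9 11 16 13 14 12 15
j=4: 16>15, skip
j=5: 13≤15, i=4, swap(4,5) ⇒ 4 8 9 11 13 16 14 12 15
j=6: 14≤15, i=5, swap(5,6) ⇒ 4 8 9 11 13 14 16 12 15
j=7: 12≤15, i=6, swap(6,7) ⇒ 4 8 9 11 13 14 12 16 15
(after j=7) arr = 4 8 9 11 13 14 12 16 15

4 8 9 11 13 14 12 16 15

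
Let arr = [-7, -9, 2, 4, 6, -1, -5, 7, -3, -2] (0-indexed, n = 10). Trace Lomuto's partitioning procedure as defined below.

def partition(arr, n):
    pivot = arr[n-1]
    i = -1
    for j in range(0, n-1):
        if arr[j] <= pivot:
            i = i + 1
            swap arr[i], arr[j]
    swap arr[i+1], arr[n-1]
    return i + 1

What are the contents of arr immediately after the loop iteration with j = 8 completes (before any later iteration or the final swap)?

pivot = arr[9] = -2; i = -1
j=0: arr[0]=-7 ≤ -2 → i=0, swap arr[0],arr[0] (no change) → [-7, -9, 2, 4, 6, -1, -5, 7, -3, -2]
j=1: arr[1]=-9 ≤ -2 → i=1, swap arr[1],arr[1] (no change) → [-7, -9, 2, 4, 6, -1, -5, 7, -3, -2]
j=2: arr[2]=2 > -2 → no swap
j=3: arr[3]=4 > -2 → no swap
j=4: arr[4]=6 > -2 → no swap
j=5: arr[5]=-1 > -2 → no swap
j=6: arr[6]=-5 ≤ -2 → i=2, swap arr[2],arr[6] → [-7, -9, -5, 4, 6, -1, 2, 7, -3, -2]
j=7: arr[7]=7 > -2 → no swap
j=8: arr[8]=-3 ≤ -2 → i=3, swap arr[3],arr[8] → [-7, -9, -5, -3, 6, -1, 2, 7, 4, -2]
(after j=8) arr = [-7, -9, -5, -3, 6, -1, 2, 7, 4, -2]

[-7, -9, -5, -3, 6, -1, 2, 7, 4, -2]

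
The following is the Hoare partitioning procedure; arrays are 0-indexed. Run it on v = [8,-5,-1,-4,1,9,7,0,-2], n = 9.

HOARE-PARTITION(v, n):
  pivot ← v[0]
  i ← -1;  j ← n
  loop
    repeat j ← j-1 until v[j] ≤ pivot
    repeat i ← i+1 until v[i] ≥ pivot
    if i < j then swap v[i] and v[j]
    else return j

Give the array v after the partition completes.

pivot=8
j stops at 8 (-2), i stops at 0 (8); swap ⇒ [-2,-5,-1,-4,1,9,7,0,8]
j stops at 7 (0), i stops at 5 (9); swap ⇒ [-2,-5,-1,-4,1,0,7,9,8]
j stops at 6, i stops at 7; i≥j ⇒ return 6. v=[-2,-5,-1,-4,1,0,7,9,8]

[-2,-5,-1,-4,1,0,7,9,8]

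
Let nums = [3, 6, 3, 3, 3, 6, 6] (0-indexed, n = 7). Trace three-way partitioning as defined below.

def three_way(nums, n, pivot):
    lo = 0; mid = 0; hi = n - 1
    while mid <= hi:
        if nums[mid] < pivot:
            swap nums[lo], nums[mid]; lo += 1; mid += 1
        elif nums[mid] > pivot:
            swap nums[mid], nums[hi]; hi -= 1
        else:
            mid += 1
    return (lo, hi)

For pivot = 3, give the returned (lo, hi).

(0, 3)

pivot = 3; lo=0, mid=0, hi=6
nums[mid]=3=3: mid=1
nums[mid]=6>3: swap nums[1],nums[6]; hi=5 → [3, 6, 3, 3, 3, 6, 6]
nums[mid]=6>3: swap nums[1],nums[5]; hi=4 → [3, 6, 3, 3, 3, 6, 6]
nums[mid]=6>3: swap nums[1],nums[4]; hi=3 → [3, 3, 3, 3, 6, 6, 6]
nums[mid]=3=3: mid=2
nums[mid]=3=3: mid=3
nums[mid]=3=3: mid=4
end: lo=0, hi=3; nums = [3, 3, 3, 3, 6, 6, 6]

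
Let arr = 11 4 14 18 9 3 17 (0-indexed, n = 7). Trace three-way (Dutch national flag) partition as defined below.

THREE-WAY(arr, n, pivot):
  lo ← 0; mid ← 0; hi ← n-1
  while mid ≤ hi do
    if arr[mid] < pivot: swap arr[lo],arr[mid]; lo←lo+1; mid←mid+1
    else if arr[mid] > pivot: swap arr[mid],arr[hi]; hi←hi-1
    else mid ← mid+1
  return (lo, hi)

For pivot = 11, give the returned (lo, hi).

pivot = 11; lo=0, mid=0, hi=6
arr[mid]=11=11: mid=1
arr[mid]=4<11: swap arr[0],arr[1]; lo=1,mid=2 → 4 11 14 18 9 3 17
arr[mid]=14>11: swap arr[2],arr[6]; hi=5 → 4 11 17 18 9 3 14
arr[mid]=17>11: swap arr[2],arr[5]; hi=4 → 4 11 3 18 9 17 14
arr[mid]=3<11: swap arr[1],arr[2]; lo=2,mid=3 → 4 3 11 18 9 17 14
arr[mid]=18>11: swap arr[3],arr[4]; hi=3 → 4 3 11 9 18 17 14
arr[mid]=9<11: swap arr[2],arr[3]; lo=3,mid=4 → 4 3 9 11 18 17 14
end: lo=3, hi=3; arr = 4 3 9 11 18 17 14

(3, 3)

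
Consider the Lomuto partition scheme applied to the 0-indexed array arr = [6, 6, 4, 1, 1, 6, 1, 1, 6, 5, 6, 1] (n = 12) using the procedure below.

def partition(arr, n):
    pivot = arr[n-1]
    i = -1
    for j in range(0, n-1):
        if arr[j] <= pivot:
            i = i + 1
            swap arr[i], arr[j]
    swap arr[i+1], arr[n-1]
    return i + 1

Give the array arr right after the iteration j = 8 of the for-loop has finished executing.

[1, 1, 1, 1, 6, 6, 4, 6, 6, 5, 6, 1]

pivot = arr[11] = 1; i = -1
j=0: arr[0]=6 > 1 → no swap
j=1: arr[1]=6 > 1 → no swap
j=2: arr[2]=4 > 1 → no swap
j=3: arr[3]=1 ≤ 1 → i=0, swap arr[0],arr[3] → [1, 6, 4, 6, 1, 6, 1, 1, 6, 5, 6, 1]
j=4: arr[4]=1 ≤ 1 → i=1, swap arr[1],arr[4] → [1, 1, 4, 6, 6, 6, 1, 1, 6, 5, 6, 1]
j=5: arr[5]=6 > 1 → no swap
j=6: arr[6]=1 ≤ 1 → i=2, swap arr[2],arr[6] → [1, 1, 1, 6, 6, 6, 4, 1, 6, 5, 6, 1]
j=7: arr[7]=1 ≤ 1 → i=3, swap arr[3],arr[7] → [1, 1, 1, 1, 6, 6, 4, 6, 6, 5, 6, 1]
j=8: arr[8]=6 > 1 → no swap
(after j=8) arr = [1, 1, 1, 1, 6, 6, 4, 6, 6, 5, 6, 1]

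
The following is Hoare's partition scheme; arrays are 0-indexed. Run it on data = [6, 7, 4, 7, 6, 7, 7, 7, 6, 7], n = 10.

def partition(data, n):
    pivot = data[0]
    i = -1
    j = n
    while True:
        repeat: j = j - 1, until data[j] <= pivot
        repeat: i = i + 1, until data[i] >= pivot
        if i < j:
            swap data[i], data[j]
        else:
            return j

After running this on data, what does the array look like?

pivot = data[0] = 6; i = -1, j = 10
j→8 (data[8]=6≤6), i→0 (data[0]=6≥6); i<j, swap → [6, 7, 4, 7, 6, 7, 7, 7, 6, 7]
j→4 (data[4]=6≤6), i→1 (data[1]=7≥6); i<j, swap → [6, 6, 4, 7, 7, 7, 7, 7, 6, 7]
j→2, i→3; i≥j, return j=2. data = [6, 6, 4, 7, 7, 7, 7, 7, 6, 7]

[6, 6, 4, 7, 7, 7, 7, 7, 6, 7]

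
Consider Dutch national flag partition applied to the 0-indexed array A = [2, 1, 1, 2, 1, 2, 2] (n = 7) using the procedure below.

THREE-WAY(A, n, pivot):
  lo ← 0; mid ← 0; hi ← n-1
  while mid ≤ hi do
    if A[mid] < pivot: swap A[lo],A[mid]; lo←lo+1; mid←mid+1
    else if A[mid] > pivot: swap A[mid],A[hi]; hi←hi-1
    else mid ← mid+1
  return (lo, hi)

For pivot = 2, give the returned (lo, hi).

pivot = 2; lo=0, mid=0, hi=6
A[mid]=2=2: mid=1
A[mid]=1<2: swap A[0],A[1]; lo=1,mid=2 → [1, 2, 1, 2, 1, 2, 2]
A[mid]=1<2: swap A[1],A[2]; lo=2,mid=3 → [1, 1, 2, 2, 1, 2, 2]
A[mid]=2=2: mid=4
A[mid]=1<2: swap A[2],A[4]; lo=3,mid=5 → [1, 1, 1, 2, 2, 2, 2]
A[mid]=2=2: mid=6
A[mid]=2=2: mid=7
end: lo=3, hi=6; A = [1, 1, 1, 2, 2, 2, 2]

(3, 6)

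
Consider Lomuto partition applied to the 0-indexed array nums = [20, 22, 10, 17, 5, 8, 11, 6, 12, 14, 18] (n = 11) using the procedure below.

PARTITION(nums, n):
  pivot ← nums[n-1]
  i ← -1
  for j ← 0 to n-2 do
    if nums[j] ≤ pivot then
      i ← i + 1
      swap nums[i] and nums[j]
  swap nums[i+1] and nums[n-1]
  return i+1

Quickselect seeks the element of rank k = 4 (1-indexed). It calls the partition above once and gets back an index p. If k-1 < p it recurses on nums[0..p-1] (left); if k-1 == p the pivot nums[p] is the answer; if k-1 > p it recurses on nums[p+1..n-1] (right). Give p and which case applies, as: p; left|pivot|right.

pivot = nums[10] = 18; i = -1
j=0: nums[0]=20 > 18 → no swap
j=1: nums[1]=22 > 18 → no swap
j=2: nums[2]=10 ≤ 18 → i=0, swap nums[0],nums[2] → [10, 22, 20, 17, 5, 8, 11, 6, 12, 14, 18]
j=3: nums[3]=17 ≤ 18 → i=1, swap nums[1],nums[3] → [10, 17, 20, 22, 5, 8, 11, 6, 12, 14, 18]
j=4: nums[4]=5 ≤ 18 → i=2, swap nums[2],nums[4] → [10, 17, 5, 22, 20, 8, 11, 6, 12, 14, 18]
j=5: nums[5]=8 ≤ 18 → i=3, swap nums[3],nums[5] → [10, 17, 5, 8, 20, 22, 11, 6, 12, 14, 18]
j=6: nums[6]=11 ≤ 18 → i=4, swap nums[4],nums[6] → [10, 17, 5, 8, 11, 22, 20, 6, 12, 14, 18]
j=7: nums[7]=6 ≤ 18 → i=5, swap nums[5],nums[7] → [10, 17, 5, 8, 11, 6, 20, 22, 12, 14, 18]
j=8: nums[8]=12 ≤ 18 → i=6, swap nums[6],nums[8] → [10, 17, 5, 8, 11, 6, 12, 22, 20, 14, 18]
j=9: nums[9]=14 ≤ 18 → i=7, swap nums[7],nums[9] → [10, 17, 5, 8, 11, 6, 12, 14, 20, 22, 18]
final swap nums[8],nums[10] → [10, 17, 5, 8, 11, 6, 12, 14, 18, 22, 20]; return 8
p = 8; k-1 = 3 < 8 ⇒ left

8; left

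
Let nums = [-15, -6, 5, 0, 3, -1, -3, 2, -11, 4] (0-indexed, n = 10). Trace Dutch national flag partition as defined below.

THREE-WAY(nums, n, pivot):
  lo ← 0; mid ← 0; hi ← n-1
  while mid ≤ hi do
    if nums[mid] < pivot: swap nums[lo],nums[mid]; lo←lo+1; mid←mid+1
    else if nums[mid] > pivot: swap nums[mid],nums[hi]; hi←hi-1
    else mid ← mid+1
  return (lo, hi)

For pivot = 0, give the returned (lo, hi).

pivot = 0; lo=0, mid=0, hi=9
nums[mid]=-15<0: swap nums[0],nums[0]; lo=1,mid=1 → [-15, -6, 5, 0, 3, -1, -3, 2, -11, 4]
nums[mid]=-6<0: swap nums[1],nums[1]; lo=2,mid=2 → [-15, -6, 5, 0, 3, -1, -3, 2, -11, 4]
nums[mid]=5>0: swap nums[2],nums[9]; hi=8 → [-15, -6, 4, 0, 3, -1, -3, 2, -11, 5]
nums[mid]=4>0: swap nums[2],nums[8]; hi=7 → [-15, -6, -11, 0, 3, -1, -3, 2, 4, 5]
nums[mid]=-11<0: swap nums[2],nums[2]; lo=3,mid=3 → [-15, -6, -11, 0, 3, -1, -3, 2, 4, 5]
nums[mid]=0=0: mid=4
nums[mid]=3>0: swap nums[4],nums[7]; hi=6 → [-15, -6, -11, 0, 2, -1, -3, 3, 4, 5]
nums[mid]=2>0: swap nums[4],nums[6]; hi=5 → [-15, -6, -11, 0, -3, -1, 2, 3, 4, 5]
nums[mid]=-3<0: swap nums[3],nums[4]; lo=4,mid=5 → [-15, -6, -11, -3, 0, -1, 2, 3, 4, 5]
nums[mid]=-1<0: swap nums[4],nums[5]; lo=5,mid=6 → [-15, -6, -11, -3, -1, 0, 2, 3, 4, 5]
end: lo=5, hi=5; nums = [-15, -6, -11, -3, -1, 0, 2, 3, 4, 5]

(5, 5)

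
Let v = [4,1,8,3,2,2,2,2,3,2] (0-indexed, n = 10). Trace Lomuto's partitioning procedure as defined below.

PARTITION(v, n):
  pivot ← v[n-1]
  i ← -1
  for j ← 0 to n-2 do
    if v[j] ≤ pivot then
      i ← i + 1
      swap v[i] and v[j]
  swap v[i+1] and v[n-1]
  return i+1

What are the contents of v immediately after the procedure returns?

pivot=2, i=-1
j=0: 4>2, skip
j=1: 1≤2, i=0, swap(0,1) ⇒ [1,4,8,3,2,2,2,2,3,2]
j=2: 8>2, skip
j=3: 3>2, skip
j=4: 2≤2, i=1, swap(1,4) ⇒ [1,2,8,3,4,2,2,2,3,2]
j=5: 2≤2, i=2, swap(2,5) ⇒ [1,2,2,3,4,8,2,2,3,2]
j=6: 2≤2, i=3, swap(3,6) ⇒ [1,2,2,2,4,8,3,2,3,2]
j=7: 2≤2, i=4, swap(4,7) ⇒ [1,2,2,2,2,8,3,4,3,2]
j=8: 3>2, skip
swap(5,9) ⇒ [1,2,2,2,2,2,3,4,3,8]; return 5

[1,2,2,2,2,2,3,4,3,8]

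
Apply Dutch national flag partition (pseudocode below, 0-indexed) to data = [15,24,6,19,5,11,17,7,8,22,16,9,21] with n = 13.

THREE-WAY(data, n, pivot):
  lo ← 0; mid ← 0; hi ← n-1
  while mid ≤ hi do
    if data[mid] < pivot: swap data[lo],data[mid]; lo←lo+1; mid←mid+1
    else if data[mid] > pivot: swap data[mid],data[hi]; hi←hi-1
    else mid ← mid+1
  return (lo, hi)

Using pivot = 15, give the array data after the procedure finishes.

[9,6,8,5,11,7,15,17,22,16,19,21,24]

lo=0 mid=0 hi=12
15=15: mid=1
24>15: swap(1,12), hi=11 ⇒ [15,21,6,19,5,11,17,7,8,22,16,9,24]
21>15: swap(1,11), hi=10 ⇒ [15,9,6,19,5,11,17,7,8,22,16,21,24]
9<15: swap(0,1), lo=1 mid=2 ⇒ [9,15,6,19,5,11,17,7,8,22,16,21,24]
6<15: swap(1,2), lo=2 mid=3 ⇒ [9,6,15,19,5,11,17,7,8,22,16,21,24]
19>15: swap(3,10), hi=9 ⇒ [9,6,15,16,5,11,17,7,8,22,19,21,24]
16>15: swap(3,9), hi=8 ⇒ [9,6,15,22,5,11,17,7,8,16,19,21,24]
22>15: swap(3,8), hi=7 ⇒ [9,6,15,8,5,11,17,7,22,16,19,21,24]
8<15: swap(2,3), lo=3 mid=4 ⇒ [9,6,8,15,5,11,17,7,22,16,19,21,24]
5<15: swap(3,4), lo=4 mid=5 ⇒ [9,6,8,5,15,11,17,7,22,16,19,21,24]
11<15: swap(4,5), lo=5 mid=6 ⇒ [9,6,8,5,11,15,17,7,22,16,19,21,24]
17>15: swap(6,7), hi=6 ⇒ [9,6,8,5,11,15,7,17,22,16,19,21,24]
7<15: swap(5,6), lo=6 mid=7 ⇒ [9,6,8,5,11,7,15,17,22,16,19,21,24]
done. lo=6 hi=6; data=[9,6,8,5,11,7,15,17,22,16,19,21,24]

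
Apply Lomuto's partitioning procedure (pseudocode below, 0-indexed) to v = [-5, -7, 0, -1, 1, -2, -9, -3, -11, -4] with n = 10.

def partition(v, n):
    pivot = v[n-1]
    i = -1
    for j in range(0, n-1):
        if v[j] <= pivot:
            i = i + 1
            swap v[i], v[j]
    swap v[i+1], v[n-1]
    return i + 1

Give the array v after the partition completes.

[-5, -7, -9, -11, -4, -2, 0, -3, -1, 1]

pivot=-4, i=-1
j=0: -5≤-4, i=0, swap(0,0) ⇒ [-5, -7, 0, -1, 1, -2, -9, -3, -11, -4]
j=1: -7≤-4, i=1, swap(1,1) ⇒ [-5, -7, 0, -1, 1, -2, -9, -3, -11, -4]
j=2: 0>-4, skip
j=3: -1>-4, skip
j=4: 1>-4, skip
j=5: -2>-4, skip
j=6: -9≤-4, i=2, swap(2,6) ⇒ [-5, -7, -9, -1, 1, -2, 0, -3, -11, -4]
j=7: -3>-4, skip
j=8: -11≤-4, i=3, swap(3,8) ⇒ [-5, -7, -9, -11, 1, -2, 0, -3, -1, -4]
swap(4,9) ⇒ [-5, -7, -9, -11, -4, -2, 0, -3, -1, 1]; return 4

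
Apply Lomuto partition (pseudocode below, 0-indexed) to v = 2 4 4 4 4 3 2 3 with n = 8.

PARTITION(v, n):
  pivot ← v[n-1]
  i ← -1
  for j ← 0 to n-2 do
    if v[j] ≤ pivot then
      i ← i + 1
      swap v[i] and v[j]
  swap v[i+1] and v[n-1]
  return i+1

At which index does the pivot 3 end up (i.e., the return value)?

3

pivot = v[7] = 3; i = -1
j=0: v[0]=2 ≤ 3 → i=0, swap v[0],v[0] (no change) → 2 4 4 4 4 3 2 3
j=1: v[1]=4 > 3 → no swap
j=2: v[2]=4 > 3 → no swap
j=3: v[3]=4 > 3 → no swap
j=4: v[4]=4 > 3 → no swap
j=5: v[5]=3 ≤ 3 → i=1, swap v[1],v[5] → 2 3 4 4 4 4 2 3
j=6: v[6]=2 ≤ 3 → i=2, swap v[2],v[6] → 2 3 2 4 4 4 4 3
final swap v[3],v[7] → 2 3 2 3 4 4 4 4; return 3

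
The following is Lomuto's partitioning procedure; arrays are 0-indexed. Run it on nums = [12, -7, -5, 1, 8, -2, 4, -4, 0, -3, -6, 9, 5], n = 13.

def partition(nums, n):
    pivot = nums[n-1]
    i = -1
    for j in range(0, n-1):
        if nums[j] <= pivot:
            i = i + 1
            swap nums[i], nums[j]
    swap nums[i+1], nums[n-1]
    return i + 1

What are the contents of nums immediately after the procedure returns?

pivot=5, i=-1
j=0: 12>5, skip
j=1: -7≤5, i=0, swap(0,1) ⇒ [-7, 12, -5, 1, 8, -2, 4, -4, 0, -3, -6, 9, 5]
j=2: -5≤5, i=1, swap(1,2) ⇒ [-7, -5, 12, 1, 8, -2, 4, -4, 0, -3, -6, 9, 5]
j=3: 1≤5, i=2, swap(2,3) ⇒ [-7, -5, 1, 12, 8, -2, 4, -4, 0, -3, -6, 9, 5]
j=4: 8>5, skip
j=5: -2≤5, i=3, swap(3,5) ⇒ [-7, -5, 1, -2, 8, 12, 4, -4, 0, -3, -6, 9, 5]
j=6: 4≤5, i=4, swap(4,6) ⇒ [-7, -5, 1, -2, 4, 12, 8, -4, 0, -3, -6, 9, 5]
j=7: -4≤5, i=5, swap(5,7) ⇒ [-7, -5, 1, -2, 4, -4, 8, 12, 0, -3, -6, 9, 5]
j=8: 0≤5, i=6, swap(6,8) ⇒ [-7, -5, 1, -2, 4, -4, 0, 12, 8, -3, -6, 9, 5]
j=9: -3≤5, i=7, swap(7,9) ⇒ [-7, -5, 1, -2, 4, -4, 0, -3, 8, 12, -6, 9, 5]
j=10: -6≤5, i=8, swap(8,10) ⇒ [-7, -5, 1, -2, 4, -4, 0, -3, -6, 12, 8, 9, 5]
j=11: 9>5, skip
swap(9,12) ⇒ [-7, -5, 1, -2, 4, -4, 0, -3, -6, 5, 8, 9, 12]; return 9

[-7, -5, 1, -2, 4, -4, 0, -3, -6, 5, 8, 9, 12]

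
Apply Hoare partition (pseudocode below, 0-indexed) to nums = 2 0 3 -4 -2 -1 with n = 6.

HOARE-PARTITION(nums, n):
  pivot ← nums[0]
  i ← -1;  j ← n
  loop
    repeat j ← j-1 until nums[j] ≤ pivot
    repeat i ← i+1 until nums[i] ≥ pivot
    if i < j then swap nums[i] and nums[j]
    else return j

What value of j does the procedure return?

pivot = nums[0] = 2; i = -1, j = 6
j→5 (nums[5]=-1≤2), i→0 (nums[0]=2≥2); i<j, swap → -1 0 3 -4 -2 2
j→4 (nums[4]=-2≤2), i→2 (nums[2]=3≥2); i<j, swap → -1 0 -2 -4 3 2
j→3, i→4; i≥j, return j=3. nums = -1 0 -2 -4 3 2

3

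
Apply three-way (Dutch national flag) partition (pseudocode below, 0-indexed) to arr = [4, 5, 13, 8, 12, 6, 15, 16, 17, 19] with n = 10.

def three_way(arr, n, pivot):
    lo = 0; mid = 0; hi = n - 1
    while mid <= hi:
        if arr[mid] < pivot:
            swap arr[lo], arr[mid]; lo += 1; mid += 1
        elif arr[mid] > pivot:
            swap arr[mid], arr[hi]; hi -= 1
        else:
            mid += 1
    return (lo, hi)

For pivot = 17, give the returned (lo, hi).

(8, 8)

lo=0 mid=0 hi=9
4<17: swap(0,0), lo=1 mid=1 ⇒ [4, 5, 13, 8, 12, 6, 15, 16, 17, 19]
5<17: swap(1,1), lo=2 mid=2 ⇒ [4, 5, 13, 8, 12, 6, 15, 16, 17, 19]
13<17: swap(2,2), lo=3 mid=3 ⇒ [4, 5, 13, 8, 12, 6, 15, 16, 17, 19]
8<17: swap(3,3), lo=4 mid=4 ⇒ [4, 5, 13, 8, 12, 6, 15, 16, 17, 19]
12<17: swap(4,4), lo=5 mid=5 ⇒ [4, 5, 13, 8, 12, 6, 15, 16, 17, 19]
6<17: swap(5,5), lo=6 mid=6 ⇒ [4, 5, 13, 8, 12, 6, 15, 16, 17, 19]
15<17: swap(6,6), lo=7 mid=7 ⇒ [4, 5, 13, 8, 12, 6, 15, 16, 17, 19]
16<17: swap(7,7), lo=8 mid=8 ⇒ [4, 5, 13, 8, 12, 6, 15, 16, 17, 19]
17=17: mid=9
19>17: swap(9,9), hi=8 ⇒ [4, 5, 13, 8, 12, 6, 15, 16, 17, 19]
done. lo=8 hi=8; arr=[4, 5, 13, 8, 12, 6, 15, 16, 17, 19]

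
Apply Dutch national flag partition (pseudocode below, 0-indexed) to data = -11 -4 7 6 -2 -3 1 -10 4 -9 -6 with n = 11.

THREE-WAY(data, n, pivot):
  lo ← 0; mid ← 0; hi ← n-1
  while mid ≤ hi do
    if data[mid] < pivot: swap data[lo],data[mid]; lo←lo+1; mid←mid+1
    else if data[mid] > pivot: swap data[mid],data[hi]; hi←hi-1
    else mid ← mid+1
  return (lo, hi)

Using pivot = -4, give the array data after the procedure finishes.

pivot = -4; lo=0, mid=0, hi=10
data[mid]=-11<-4: swap data[0],data[0]; lo=1,mid=1 → -11 -4 7 6 -2 -3 1 -10 4 -9 -6
data[mid]=-4=-4: mid=2
data[mid]=7>-4: swap data[2],data[10]; hi=9 → -11 -4 -6 6 -2 -3 1 -10 4 -9 7
data[mid]=-6<-4: swap data[1],data[2]; lo=2,mid=3 → -11 -6 -4 6 -2 -3 1 -10 4 -9 7
data[mid]=6>-4: swap data[3],data[9]; hi=8 → -11 -6 -4 -9 -2 -3 1 -10 4 6 7
data[mid]=-9<-4: swap data[2],data[3]; lo=3,mid=4 → -11 -6 -9 -4 -2 -3 1 -10 4 6 7
data[mid]=-2>-4: swap data[4],data[8]; hi=7 → -11 -6 -9 -4 4 -3 1 -10 -2 6 7
data[mid]=4>-4: swap data[4],data[7]; hi=6 → -11 -6 -9 -4 -10 -3 1 4 -2 6 7
data[mid]=-10<-4: swap data[3],data[4]; lo=4,mid=5 → -11 -6 -9 -10 -4 -3 1 4 -2 6 7
data[mid]=-3>-4: swap data[5],data[6]; hi=5 → -11 -6 -9 -10 -4 1 -3 4 -2 6 7
data[mid]=1>-4: swap data[5],data[5]; hi=4 → -11 -6 -9 -10 -4 1 -3 4 -2 6 7
end: lo=4, hi=4; data = -11 -6 -9 -10 -4 1 -3 4 -2 6 7

-11 -6 -9 -10 -4 1 -3 4 -2 6 7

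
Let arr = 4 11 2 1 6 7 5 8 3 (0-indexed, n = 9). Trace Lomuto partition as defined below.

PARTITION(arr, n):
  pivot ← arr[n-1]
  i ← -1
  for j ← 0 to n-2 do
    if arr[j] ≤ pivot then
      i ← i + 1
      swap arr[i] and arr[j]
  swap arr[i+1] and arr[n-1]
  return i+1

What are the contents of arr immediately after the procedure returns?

pivot = arr[8] = 3; i = -1
j=0: arr[0]=4 > 3 → no swap
j=1: arr[1]=11 > 3 → no swap
j=2: arr[2]=2 ≤ 3 → i=0, swap arr[0],arr[2] → 2 11 4 1 6 7 5 8 3
j=3: arr[3]=1 ≤ 3 → i=1, swap arr[1],arr[3] → 2 1 4 11 6 7 5 8 3
j=4: arr[4]=6 > 3 → no swap
j=5: arr[5]=7 > 3 → no swap
j=6: arr[6]=5 > 3 → no swap
j=7: arr[7]=8 > 3 → no swap
final swap arr[2],arr[8] → 2 1 3 11 6 7 5 8 4; return 2

2 1 3 11 6 7 5 8 4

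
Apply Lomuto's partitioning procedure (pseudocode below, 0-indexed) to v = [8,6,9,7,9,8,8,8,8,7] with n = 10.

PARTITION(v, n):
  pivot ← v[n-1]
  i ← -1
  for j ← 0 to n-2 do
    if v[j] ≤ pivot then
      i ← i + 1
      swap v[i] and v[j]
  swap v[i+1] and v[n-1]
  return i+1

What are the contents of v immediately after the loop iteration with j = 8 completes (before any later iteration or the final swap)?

[6,7,9,8,9,8,8,8,8,7]

pivot = v[9] = 7; i = -1
j=0: v[0]=8 > 7 → no swap
j=1: v[1]=6 ≤ 7 → i=0, swap v[0],v[1] → [6,8,9,7,9,8,8,8,8,7]
j=2: v[2]=9 > 7 → no swap
j=3: v[3]=7 ≤ 7 → i=1, swap v[1],v[3] → [6,7,9,8,9,8,8,8,8,7]
j=4: v[4]=9 > 7 → no swap
j=5: v[5]=8 > 7 → no swap
j=6: v[6]=8 > 7 → no swap
j=7: v[7]=8 > 7 → no swap
j=8: v[8]=8 > 7 → no swap
(after j=8) v = [6,7,9,8,9,8,8,8,8,7]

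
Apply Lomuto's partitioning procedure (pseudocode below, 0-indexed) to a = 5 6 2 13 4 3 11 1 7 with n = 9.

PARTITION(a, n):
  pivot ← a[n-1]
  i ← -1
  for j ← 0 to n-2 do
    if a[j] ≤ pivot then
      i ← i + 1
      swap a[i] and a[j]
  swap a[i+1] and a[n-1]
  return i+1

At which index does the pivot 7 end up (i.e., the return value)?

pivot=7, i=-1
j=0: 5≤7, i=0, swap(0,0) ⇒ 5 6 2 13 4 3 11 1 7
j=1: 6≤7, i=1, swap(1,1) ⇒ 5 6 2 13 4 3 11 1 7
j=2: 2≤7, i=2, swap(2,2) ⇒ 5 6 2 13 4 3 11 1 7
j=3: 13>7, skip
j=4: 4≤7, i=3, swap(3,4) ⇒ 5 6 2 4 13 3 11 1 7
j=5: 3≤7, i=4, swap(4,5) ⇒ 5 6 2 4 3 13 11 1 7
j=6: 11>7, skip
j=7: 1≤7, i=5, swap(5,7) ⇒ 5 6 2 4 3 1 11 13 7
swap(6,8) ⇒ 5 6 2 4 3 1 7 13 11; return 6

6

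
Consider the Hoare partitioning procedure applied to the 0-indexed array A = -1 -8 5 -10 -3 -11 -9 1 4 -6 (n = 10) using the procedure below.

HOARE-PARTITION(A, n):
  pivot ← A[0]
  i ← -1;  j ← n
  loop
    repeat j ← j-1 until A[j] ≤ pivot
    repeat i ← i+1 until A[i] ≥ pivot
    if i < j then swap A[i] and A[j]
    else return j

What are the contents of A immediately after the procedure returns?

-6 -8 -9 -10 -3 -11 5 1 4 -1

pivot = A[0] = -1; i = -1, j = 10
j→9 (A[9]=-6≤-1), i→0 (A[0]=-1≥-1); i<j, swap → -6 -8 5 -10 -3 -11 -9 1 4 -1
j→6 (A[6]=-9≤-1), i→2 (A[2]=5≥-1); i<j, swap → -6 -8 -9 -10 -3 -11 5 1 4 -1
j→5, i→6; i≥j, return j=5. A = -6 -8 -9 -10 -3 -11 5 1 4 -1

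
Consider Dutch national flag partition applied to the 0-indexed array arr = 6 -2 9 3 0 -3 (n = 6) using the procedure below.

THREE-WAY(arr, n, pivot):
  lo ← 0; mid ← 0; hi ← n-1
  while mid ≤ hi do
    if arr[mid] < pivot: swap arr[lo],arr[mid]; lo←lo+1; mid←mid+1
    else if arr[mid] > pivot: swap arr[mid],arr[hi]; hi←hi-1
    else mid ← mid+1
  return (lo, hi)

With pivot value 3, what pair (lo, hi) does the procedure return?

(3, 3)

pivot = 3; lo=0, mid=0, hi=5
arr[mid]=6>3: swap arr[0],arr[5]; hi=4 → -3 -2 9 3 0 6
arr[mid]=-3<3: swap arr[0],arr[0]; lo=1,mid=1 → -3 -2 9 3 0 6
arr[mid]=-2<3: swap arr[1],arr[1]; lo=2,mid=2 → -3 -2 9 3 0 6
arr[mid]=9>3: swap arr[2],arr[4]; hi=3 → -3 -2 0 3 9 6
arr[mid]=0<3: swap arr[2],arr[2]; lo=3,mid=3 → -3 -2 0 3 9 6
arr[mid]=3=3: mid=4
end: lo=3, hi=3; arr = -3 -2 0 3 9 6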